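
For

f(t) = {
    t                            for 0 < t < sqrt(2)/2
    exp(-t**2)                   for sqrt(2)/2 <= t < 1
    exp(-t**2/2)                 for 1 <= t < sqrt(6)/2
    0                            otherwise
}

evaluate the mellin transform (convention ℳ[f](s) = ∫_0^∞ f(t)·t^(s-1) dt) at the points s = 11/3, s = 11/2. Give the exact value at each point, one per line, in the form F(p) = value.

undo the power substitution: sqrt(t) on [0, 1/2); exp(-t) on [1/2, 1); exp(-t/2) on [1, 3/2)
summing 3 kernel integrals split by sqrt(2)/2, 1 yields ℳ[f](s)
for t in [0, sqrt(2)/2): the term is ∫ t·t^(s-1)
on [sqrt(2)/2, 1) integrate f = exp(-t**2) against the kernel
segment [1, sqrt(6)/2) carries exp(-t**2/2); integrate it

F(11/3) = -2**(5/6)*uppergamma(11/6, 3/4) - uppergamma(11/6, 1)/2 + 3*2**(2/3)/112 + uppergamma(11/6, 1/2)/2 + 2**(5/6)*uppergamma(11/6, 1/2)
F(11/2) = -2*2**(3/4)*uppergamma(11/4, 3/4) - uppergamma(11/4, 1)/2 + 2**(3/4)/104 + uppergamma(11/4, 1/2)/2 + 2*2**(3/4)*uppergamma(11/4, 1/2)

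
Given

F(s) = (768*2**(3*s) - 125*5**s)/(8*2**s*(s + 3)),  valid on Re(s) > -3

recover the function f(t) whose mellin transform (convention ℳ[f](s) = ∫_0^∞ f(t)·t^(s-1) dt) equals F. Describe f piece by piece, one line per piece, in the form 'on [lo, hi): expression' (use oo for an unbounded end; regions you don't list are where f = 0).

on [0, 5/2): t**3/2
on [5/2, 4): 3*t**3/2

summing 2 kernel integrals split by 5/2 yields ℳ[f](s)
over [0, 5/2), the kernel integral of t**3/2 enters the sum
on [5/2, 4): add ∫ 3*t**3/2·t^(s-1) dt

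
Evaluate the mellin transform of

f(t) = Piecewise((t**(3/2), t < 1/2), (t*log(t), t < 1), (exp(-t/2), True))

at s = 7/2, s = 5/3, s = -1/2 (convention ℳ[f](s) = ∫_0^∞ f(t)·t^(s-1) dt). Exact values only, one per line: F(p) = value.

decompose at 1/2, 1; ℳ[f](s) sums the 3 pieces' integrals
[0, 1/2) adds the kernel integral of t**(3/2)
segment [1/2, 1) carries t*log(t); integrate it
∫ over [1, ∞) of exp(-t/2)·t^(s-1) joins the sum

F(7/2) = -559/12960 + sqrt(2)/648 + sqrt(2)*log(2)/144 + 15*sqrt(2)*sqrt(pi)*erfc(sqrt(2)/2) + 42*exp(-1/2)
F(5/3) = 2**(1/3)*(-684*2**(2/3) + 171 + 192*sqrt(2) + 456*log(2) + 19456*2**(1/3)*uppergamma(5/3, 1/2))/9728
F(-1/2) = -7/2 - sqrt(2)*sqrt(pi)*erfc(sqrt(2)/2) + sqrt(2)*log(2) + 2*exp(-1/2) + 2*sqrt(2)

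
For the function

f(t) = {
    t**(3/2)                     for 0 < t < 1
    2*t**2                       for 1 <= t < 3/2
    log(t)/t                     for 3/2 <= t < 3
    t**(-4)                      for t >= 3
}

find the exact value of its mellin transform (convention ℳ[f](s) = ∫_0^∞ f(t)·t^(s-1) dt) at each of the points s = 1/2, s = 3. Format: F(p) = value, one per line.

f breaks at 1, 3/2, 3 into 4 integrals to sum
the [0, 1) slice contributes ∫ t**(3/2)·t^(s-1) dt
for t in [1, 3/2): the term is ∫ 2*t**2·t^(s-1)
∫ log(t)/t·t^(s-1) over [3/2, 3)
piece [3, ∞): integrate t**(-4) against the kernel

F(1/2) = -754*sqrt(3)/567 - 2*sqrt(3)*log(3)/3 - 2*sqrt(6)*log(2)/3 - 3/10 + 2*sqrt(6)*log(3)/3 + 67*sqrt(6)/30
F(3) = 9*log(2)/8 + 271/180 + 27*log(3)/8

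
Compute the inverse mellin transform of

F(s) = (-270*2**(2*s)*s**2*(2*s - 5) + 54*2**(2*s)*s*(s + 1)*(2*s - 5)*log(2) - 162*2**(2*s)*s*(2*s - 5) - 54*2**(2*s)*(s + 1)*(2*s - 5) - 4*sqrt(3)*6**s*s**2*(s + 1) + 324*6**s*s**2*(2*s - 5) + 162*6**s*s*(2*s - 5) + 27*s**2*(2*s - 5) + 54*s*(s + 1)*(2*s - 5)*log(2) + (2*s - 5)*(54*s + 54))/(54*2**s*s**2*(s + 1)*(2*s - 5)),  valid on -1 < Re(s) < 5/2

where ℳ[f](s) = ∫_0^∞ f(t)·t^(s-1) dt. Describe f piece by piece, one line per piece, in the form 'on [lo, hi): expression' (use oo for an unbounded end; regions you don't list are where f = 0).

on [0, 1/2): t
on [1/2, 2): log(t)
on [2, 3): t + 3
on [3, oo): t**(-5/2)

along the cuts 1/2, 2, 3, ℳ[f](s) splits into 4 integrals
for t in [0, 1/2): the term is ∫ t·t^(s-1)
∫ log(t)·t^(s-1) over [1/2, 2)
between 2 and 3 the integrand is (t + 3)·t^(s-1)
on [3, ∞): add ∫ t**(-5/2)·t^(s-1) dt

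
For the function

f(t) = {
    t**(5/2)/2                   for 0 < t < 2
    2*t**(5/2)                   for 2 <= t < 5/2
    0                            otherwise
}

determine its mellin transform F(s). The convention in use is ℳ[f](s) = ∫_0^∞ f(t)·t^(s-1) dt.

f breaks at 2 into 2 integrals to sum
∫ over [0, 2) of t**(5/2)/2·t^(s-1) joins the sum
piece [2, 5/2): integrate 2*t**(5/2) against the kernel

(-3*2**(s + 5/2) + 4*(5/2)**(s + 5/2))/(2*s + 5)
  Re(s) > -5/2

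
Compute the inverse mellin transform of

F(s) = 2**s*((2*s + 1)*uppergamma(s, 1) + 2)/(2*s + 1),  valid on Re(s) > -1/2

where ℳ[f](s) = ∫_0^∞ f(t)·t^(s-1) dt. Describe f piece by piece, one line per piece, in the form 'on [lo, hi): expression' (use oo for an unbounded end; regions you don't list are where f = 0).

on [0, 2): sqrt(2)*sqrt(t)/2
on [2, oo): exp(-t/2)

the common scale on t comes off first: sqrt(t) on [0, 1); exp(-t) on [1, ∞)
split f at 2: ℳ[f](s) collects 2 kernel integrals
∫ over [0, 2) of sqrt(2)*sqrt(t)/2·t^(s-1) joins the sum
the [2, ∞) slice contributes ∫ exp(-t/2)·t^(s-1) dt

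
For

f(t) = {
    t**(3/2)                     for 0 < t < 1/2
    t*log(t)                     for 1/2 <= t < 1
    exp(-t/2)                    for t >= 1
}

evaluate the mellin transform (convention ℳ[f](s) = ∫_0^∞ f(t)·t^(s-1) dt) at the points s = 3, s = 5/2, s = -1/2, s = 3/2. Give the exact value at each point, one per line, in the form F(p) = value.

F(3) = -15/256 + sqrt(2)/144 + log(2)/64 + 26*exp(-1/2)
F(5/2) = -207/3136 + sqrt(2)/196 + sqrt(2)*log(2)/56 + 3*sqrt(2)*sqrt(pi)*erfc(sqrt(2)/2) + 8*exp(-1/2)
F(-1/2) = -7/2 - sqrt(2)*sqrt(pi)*erfc(sqrt(2)/2) + sqrt(2)*log(2) + 2*exp(-1/2) + 2*sqrt(2)
F(3/2) = -71/600 + sqrt(2)/50 + sqrt(2)*log(2)/20 + sqrt(2)*sqrt(pi)*erfc(sqrt(2)/2) + 2*exp(-1/2)

treat the 3 regions marked off by 1/2, 1 separately and sum
on [0, 1/2): add ∫ t**(3/2)·t^(s-1) dt
over [1/2, 1), the kernel integral of t*log(t) enters the sum
on [1, ∞) integrate f = exp(-t/2) against the kernel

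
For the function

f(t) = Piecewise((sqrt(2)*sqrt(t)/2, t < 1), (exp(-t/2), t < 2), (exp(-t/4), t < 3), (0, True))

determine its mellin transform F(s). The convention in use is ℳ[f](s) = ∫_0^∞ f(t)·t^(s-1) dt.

back out the common scale on t: sqrt(t) on [0, 1/2); exp(-t) on [1/2, 1); exp(-t/2) on [1, 3/2)
breakpoints 1, 2: one integral from each of the 3 segments
over [0, 1), the kernel integral of sqrt(2)*sqrt(t)/2 enters the sum
over [1, 2), the kernel integral of exp(-t/2) enters the sum
∫ exp(-t/4)·t^(s-1) over [2, 3)

(2**s*(2*s + 1)*uppergamma(s, 1/2) - 2**s*(2*s + 1)*uppergamma(s, 1) + 4**s*(2*s + 1)*uppergamma(s, 1/2) - 4**s*(2*s + 1)*uppergamma(s, 3/4) + sqrt(2))/(2*s + 1)
  Re(s) > -1/2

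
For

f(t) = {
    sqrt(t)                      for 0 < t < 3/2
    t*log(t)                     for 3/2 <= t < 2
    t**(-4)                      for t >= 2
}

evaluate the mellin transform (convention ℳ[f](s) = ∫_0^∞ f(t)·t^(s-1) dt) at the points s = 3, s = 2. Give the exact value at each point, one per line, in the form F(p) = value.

slice at 3/2, 2, transform all 3 pieces, and sum them
on [0, 3/2): add ∫ sqrt(t)·t^(s-1) dt
for t in [3/2, 2): the term is ∫ t*log(t)·t^(s-1)
between 2 and ∞ the integrand is t**(-4)·t^(s-1)

F(3) = -81*log(3)/64 - 47/256 + 27*sqrt(6)/56 + 337*log(2)/64
F(2) = -9*log(3)/8 - 7/18 + 9*sqrt(6)/20 + 91*log(2)/24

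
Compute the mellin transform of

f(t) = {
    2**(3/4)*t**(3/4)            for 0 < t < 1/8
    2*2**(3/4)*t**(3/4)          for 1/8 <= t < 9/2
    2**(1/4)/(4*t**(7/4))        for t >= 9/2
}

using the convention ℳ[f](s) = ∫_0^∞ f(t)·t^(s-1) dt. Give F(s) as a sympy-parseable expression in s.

strip the common scale on t: t**(3/4) on [0, 1/4); 2*t**(3/4) on [1/4, 9); t**(-7/4) on [9, ∞)
the power substitution comes off first: t**(3/2) on [0, 1/2); 2*t**(3/2) on [1/2, 3); t**(-7/2) on [3, ∞)
remove the shared t-power first: t on [0, 1/2); 2*t on [1/2, 3); t**(-4) on [3, ∞)
linearity at 1/8, 9/2 turns ℳ[f](s) into 3 summed integrals
on [0, 1/8): add ∫ 2**(3/4)*t**(3/4)·t^(s-1) dt
between 1/8 and 9/2 the integrand is 2*2**(3/4)*t**(3/4)·t^(s-1)
[9/2, ∞) adds the kernel integral of 2**(1/4)/(4*t**(7/4))

2**(1/2 - 3*s)*(6**(2*s + 1/2)*(-8*s - 6)/81 + 6**(2*s + 5/2)*(108*s - 189)/81 - 4*s + 7)/((4*s - 7)*(4*s + 3))
  -3/4 < Re(s) < 7/4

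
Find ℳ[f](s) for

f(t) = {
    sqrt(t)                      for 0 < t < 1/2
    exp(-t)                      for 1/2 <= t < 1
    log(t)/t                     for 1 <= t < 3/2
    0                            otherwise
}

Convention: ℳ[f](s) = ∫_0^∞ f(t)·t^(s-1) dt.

slice at 1/2, 1, transform all 3 pieces, and sum them
∫ over [0, 1/2) of sqrt(t)·t^(s-1) joins the sum
on [1/2, 1) integrate f = exp(-t) against the kernel
piece [1, 3/2): integrate log(t)/t against the kernel

(3*2**s*(2*s + 1)*(s**2 - 2*s + 1)*uppergamma(s, 1/2) - 3*2**s*(2*s + 1)*(s**2 - 2*s + 1)*uppergamma(s, 1) + 3*2**s*(2*s + 1) + 3**s*s*(2*s + 1)*(-2*log(2) + 2*log(3)) - 2*3**s*(2*s + 1) + 3**s*(2*s + 1)*(-2*log(3) + 2*log(2)) + 3*sqrt(2)*(s**2 - 2*s + 1))/(3*2**s*(2*s + 1)*(s**2 - 2*s + 1))
  Re(s) > -1/2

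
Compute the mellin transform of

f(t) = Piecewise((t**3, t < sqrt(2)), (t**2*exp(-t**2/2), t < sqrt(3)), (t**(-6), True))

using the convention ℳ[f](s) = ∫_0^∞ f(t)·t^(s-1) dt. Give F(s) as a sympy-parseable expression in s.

(2**(s/2)*(s - 6)*(s + 3)*uppergamma(s/2 + 1, 1) - 2**(s/2)*(s - 6)*(s + 3)*uppergamma(s/2 + 1, 3/2) + 2*2**(s/2 + 1/2)*(s - 6) - 3**(s/2)*(s + 3)/27)/((s - 6)*(s + 3))
  -3 < Re(s) < 6

back out the shared t-power: t on [0, sqrt(2)); exp(-t**2/2) on [sqrt(2), sqrt(3)); t**(-8) on [sqrt(3), ∞)
strip the power substitution: sqrt(t) on [0, 2); exp(-t/2) on [2, 3); t**(-4) on [3, ∞)
linearity at sqrt(2), sqrt(3) turns ℳ[f](s) into 3 summed integrals
[0, sqrt(2)) adds the kernel integral of t**3
[sqrt(2), sqrt(3)) adds the kernel integral of t**2*exp(-t**2/2)
the [sqrt(3), ∞) slice contributes ∫ t**(-6)·t^(s-1) dt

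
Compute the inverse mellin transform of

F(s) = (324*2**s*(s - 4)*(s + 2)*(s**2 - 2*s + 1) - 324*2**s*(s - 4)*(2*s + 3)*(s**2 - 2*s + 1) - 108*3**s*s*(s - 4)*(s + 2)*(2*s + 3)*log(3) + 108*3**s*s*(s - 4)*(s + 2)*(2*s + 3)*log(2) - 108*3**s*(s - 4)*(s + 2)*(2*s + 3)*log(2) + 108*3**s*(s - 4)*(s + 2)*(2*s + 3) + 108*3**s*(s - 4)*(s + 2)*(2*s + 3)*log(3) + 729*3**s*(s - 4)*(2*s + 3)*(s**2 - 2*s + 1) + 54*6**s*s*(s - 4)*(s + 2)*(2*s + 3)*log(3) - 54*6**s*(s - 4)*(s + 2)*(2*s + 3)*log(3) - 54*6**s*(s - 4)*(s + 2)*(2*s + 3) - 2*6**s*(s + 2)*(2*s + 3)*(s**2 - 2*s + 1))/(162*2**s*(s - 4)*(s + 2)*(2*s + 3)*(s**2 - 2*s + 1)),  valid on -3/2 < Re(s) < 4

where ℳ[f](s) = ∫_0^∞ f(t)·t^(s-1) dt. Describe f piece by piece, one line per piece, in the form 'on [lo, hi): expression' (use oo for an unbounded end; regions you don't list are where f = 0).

linearity at 1, 3/2, 3 turns ℳ[f](s) into 4 summed integrals
between 0 and 1 the integrand is t**(3/2)·t^(s-1)
between 1 and 3/2 the integrand is 2*t**2·t^(s-1)
on [3/2, 3): add ∫ log(t)/t·t^(s-1) dt
for t in [3, ∞): the term is ∫ t**(-4)·t^(s-1)

on [0, 1): t**(3/2)
on [1, 3/2): 2*t**2
on [3/2, 3): log(t)/t
on [3, oo): t**(-4)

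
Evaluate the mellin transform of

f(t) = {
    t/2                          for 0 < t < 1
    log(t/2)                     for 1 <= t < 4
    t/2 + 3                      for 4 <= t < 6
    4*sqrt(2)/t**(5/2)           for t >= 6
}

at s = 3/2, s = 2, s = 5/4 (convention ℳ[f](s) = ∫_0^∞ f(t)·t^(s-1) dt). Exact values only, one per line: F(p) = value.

F(3/2) = -1139/45 + 2*sqrt(2)/3 + 6*log(2) + 96*sqrt(6)/5
F(2) = 8*sqrt(3)/3 + 17*log(2)/2 + 207/4
F(5/4) = -3536*sqrt(2)/225 + 8*2**(1/4)*3**(3/4)/45 + 4*log(2)/5 + 194/225 + 16*sqrt(2)*log(2)/5 + 112*6**(1/4)/5

undo the common scale on t: t on [0, 1/2); log(t) on [1/2, 2); t + 3 on [2, 3); …
linearity at 1, 4, 6 turns ℳ[f](s) into 4 summed integrals
piece [0, 1): integrate t/2 against the kernel
over [1, 4), the kernel integral of log(t/2) enters the sum
for t in [4, 6): the term is ∫ (t/2 + 3)·t^(s-1)
∫ over [6, ∞) of 4*sqrt(2)/t**(5/2)·t^(s-1) joins the sum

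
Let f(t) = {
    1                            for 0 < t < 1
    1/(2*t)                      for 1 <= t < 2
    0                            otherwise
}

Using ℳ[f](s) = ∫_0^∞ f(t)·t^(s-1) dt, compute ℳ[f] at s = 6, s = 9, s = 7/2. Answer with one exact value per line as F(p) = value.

F(6) = 49/15
F(9) = 2311/144
F(7/2) = 3/35 + 4*sqrt(2)/5

invert the shared t-power to get t on [0, 1); 1/2 on [1, 2)
integrate the 2 segments split at 1, then add the results
piece [0, 1): integrate 1 against the kernel
[1, 2) adds the kernel integral of 1/(2*t)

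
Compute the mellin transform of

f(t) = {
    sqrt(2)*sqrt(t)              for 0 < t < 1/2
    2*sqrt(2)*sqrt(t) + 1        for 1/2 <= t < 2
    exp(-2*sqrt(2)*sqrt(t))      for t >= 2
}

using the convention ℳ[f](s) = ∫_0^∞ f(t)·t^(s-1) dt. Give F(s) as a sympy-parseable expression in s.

strip the common scale on t: sqrt(t) on [0, 1); 2*sqrt(t) + 1 on [1, 4); exp(-2*sqrt(t)) on [4, ∞)
reversing the power substitution: t on [0, 1); 2*t + 1 on [1, 2); exp(-2*t) on [2, ∞)
decompose at 1/2, 2; ℳ[f](s) sums the 3 pieces' integrals
the [0, 1/2) slice contributes ∫ sqrt(2)*sqrt(t)·t^(s-1) dt
∫ (2*sqrt(2)*sqrt(t) + 1)·t^(s-1) over [1/2, 2)
between 2 and ∞ the integrand is exp(-2*sqrt(2)*sqrt(t))·t^(s-1)

(-16**s + 10*2**(6*s)*s - 4*2**(4*s)*s + 2*2**(2*s)*s*(2*s + 1)*uppergamma(2*s, 4) + 64**s)/(32**s*s*(2*s + 1))
  Re(s) > -1/2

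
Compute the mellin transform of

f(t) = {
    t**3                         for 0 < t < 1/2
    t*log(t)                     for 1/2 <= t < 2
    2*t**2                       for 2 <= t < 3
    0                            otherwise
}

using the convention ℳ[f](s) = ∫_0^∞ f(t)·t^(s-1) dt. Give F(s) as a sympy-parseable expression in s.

(-64*2**(2*s)*(s + 1)**2*(s + 3) + 16*2**(2*s)*(s + 1)*(s + 2)*(s + 3)*log(2) - 16*2**(2*s)*(s + 2)*(s + 3) + 144*6**s*(s + 1)**2*(s + 3) + (s + 1)**2*(s + 2) + 4*(s + 1)*(s + 2)*(s + 3)*log(2) + 4*(s + 2)*(s + 3))/(8*2**s*(s + 1)**2*(s + 2)*(s + 3))
  Re(s) > -3

strip the shared t-power: t**2 on [0, 1/2); log(t) on [1/2, 2); 2*t on [2, 3)
decompose at 1/2, 2; ℳ[f](s) sums the 3 pieces' integrals
for t in [0, 1/2): the term is ∫ t**3·t^(s-1)
the [1/2, 2) slice contributes ∫ t*log(t)·t^(s-1) dt
segment [2, 3) carries 2*t**2; integrate it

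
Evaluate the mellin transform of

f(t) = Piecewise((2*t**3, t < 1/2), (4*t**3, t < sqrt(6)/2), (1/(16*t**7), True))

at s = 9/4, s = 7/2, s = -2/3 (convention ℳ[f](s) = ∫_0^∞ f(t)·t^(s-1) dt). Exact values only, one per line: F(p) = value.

F(9/4) = 2**(3/4)*(-171 + 12340*6**(5/8))/28728
F(7/2) = sqrt(2)*(-63 + 27320*6**(1/4))/26208
F(-2/3) = 2**(2/3)*(-1863 + 22370*6**(1/6))/17388

peel off the power substitution: 2*t**(3/2) on [0, 1/4); 4*t**(3/2) on [1/4, 3/2); 1/(16*t**(7/2)) on [3/2, ∞)
reversing the shared t-power: 2*t on [0, 1/4); 4*t on [1/4, 3/2); 1/(16*t**4) on [3/2, ∞)
back out the common scale on t: t on [0, 1/2); 2*t on [1/2, 3); t**(-4) on [3, ∞)
f breaks at 1/2, sqrt(6)/2 into 3 integrals to sum
∫ 2*t**3·t^(s-1) over [0, 1/2)
segment [1/2, sqrt(6)/2) carries 4*t**3; integrate it
segment sqrt(6)/2 to ∞ holds 1/(16*t**7); add its integral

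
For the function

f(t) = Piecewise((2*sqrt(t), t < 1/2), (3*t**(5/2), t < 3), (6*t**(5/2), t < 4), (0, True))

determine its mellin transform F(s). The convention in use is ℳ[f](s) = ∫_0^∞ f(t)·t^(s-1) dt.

along the cuts 1/2, 3, ℳ[f](s) splits into 3 integrals
between 0 and 1/2 the integrand is 2*sqrt(t)·t^(s-1)
piece [1/2, 3): integrate 3*t**(5/2) against the kernel
between 3 and 4 the integrand is 6*t**(5/2)·t^(s-1)

(1536*2**(2*s)*(2*s + 1) - 3*2**(1/2 - s)*(2*s + 1) + 8*2**(1/2 - s)*(2*s + 5) - 216*3**(s + 1/2)*(2*s + 1))/(4*(2*s + 1)*(2*s + 5))
  Re(s) > -1/2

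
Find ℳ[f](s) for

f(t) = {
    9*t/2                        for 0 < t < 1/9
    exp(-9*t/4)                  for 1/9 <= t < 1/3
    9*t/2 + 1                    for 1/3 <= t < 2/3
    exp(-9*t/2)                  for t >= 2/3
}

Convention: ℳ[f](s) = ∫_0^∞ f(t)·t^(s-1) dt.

invert the common scale on t to get 9*t/4 on [0, 2/9); exp(-9*t/8) on [2/9, 2/3); 9*t/4 + 1 on [2/3, 4/3); …
invert the common scale on t to get 3*t/2 on [0, 1/3); exp(-3*t/4) on [1/3, 1); 3*t/2 + 1 on [1, 2); …
the common scale on t comes off first: t on [0, 1/2); exp(-t/2) on [1/2, 3/2); t + 1 on [3/2, 3); …
f breaks at 1/9, 1/3, 2/3 into 4 integrals to sum
[0, 1/9) adds the kernel integral of 9*t/2
[1/9, 1/3) adds the kernel integral of exp(-9*t/4)
∫ over [1/3, 2/3) of (9*t/2 + 1)·t^(s-1) joins the sum
the [2/3, ∞) slice contributes ∫ exp(-9*t/2)·t^(s-1) dt

(2*2**s*s*(s + 1)*uppergamma(s, 3) - 5*3**s*s - 2*3**s + 2*4**s*s*(s + 1)*uppergamma(s, 1/4) - 2*4**s*s*(s + 1)*uppergamma(s, 3/4) + 8*6**s*s + 2*6**s + s)/(2*9**s*s*(s + 1))
  Re(s) > -1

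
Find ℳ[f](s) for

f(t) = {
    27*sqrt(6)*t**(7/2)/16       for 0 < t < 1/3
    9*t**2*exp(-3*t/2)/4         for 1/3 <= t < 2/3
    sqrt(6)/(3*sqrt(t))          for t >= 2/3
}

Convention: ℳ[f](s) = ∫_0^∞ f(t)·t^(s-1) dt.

(8*2**s*(2*s - 1)*(2*s + 7)*uppergamma(s + 2, 1/2) - 8*2**s*(2*s - 1)*(2*s + 7)*uppergamma(s + 2, 1) - 16*2**s*(2*s + 7) + sqrt(2)*(2*s - 1))/(8*3**s*(2*s - 1)*(2*s + 7))
  -7/2 < Re(s) < 1/2

undo the common scale on t: 27*sqrt(3)*t**(7/2) on [0, 1/6); 9*t**2*exp(-3*t) on [1/6, 1/3); sqrt(3)/(3*sqrt(t)) on [1/3, ∞)
back out the common scale on t: t**(7/2) on [0, 1/2); t**2*exp(-t) on [1/2, 1); 1/sqrt(t) on [1, ∞)
remove the shared t-power first: t**(3/2) on [0, 1/2); exp(-t) on [1/2, 1); t**(-5/2) on [1, ∞)
breakpoints 1/3, 2/3: one integral from each of the 3 segments
segment [0, 1/3) carries 27*sqrt(6)*t**(7/2)/16; integrate it
[1/3, 2/3) adds the kernel integral of 9*t**2*exp(-3*t/2)/4
segment 2/3 to ∞ holds sqrt(6)/(3*sqrt(t)); add its integral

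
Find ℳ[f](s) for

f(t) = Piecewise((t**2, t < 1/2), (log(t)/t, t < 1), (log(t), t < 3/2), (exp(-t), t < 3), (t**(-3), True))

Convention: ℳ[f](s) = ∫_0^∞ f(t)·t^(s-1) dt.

(108*2**s*s**2*(s - 3)*(s + 2)*(s**2 - 2*s + 1)*uppergamma(s, 3/2) - 108*2**s*s**2*(s - 3)*(s + 2)*(s**2 - 2*s + 1)*uppergamma(s, 3) - 108*2**s*s**2*(s - 3)*(s + 2) + 108*2**s*(s - 3)*(s + 2)*(s**2 - 2*s + 1) - 108*3**s*s*(s - 3)*(s + 2)*(s**2 - 2*s + 1)*log(2) + 108*3**s*s*(s - 3)*(s + 2)*(s**2 - 2*s + 1)*log(3) - 108*3**s*(s - 3)*(s + 2)*(s**2 - 2*s + 1) - 4*6**s*s**2*(s + 2)*(s**2 - 2*s + 1) + 216*s**3*(s - 3)*(s + 2)*log(2) - 216*s**2*(s - 3)*(s + 2)*log(2) + 216*s**2*(s - 3)*(s + 2) + 27*s**2*(s - 3)*(s**2 - 2*s + 1))/(108*2**s*s**2*(s - 3)*(s + 2)*(s**2 - 2*s + 1))
  -2 < Re(s) < 3

breakpoints 1/2, 1, 3/2, 3: one integral from each of the 5 segments
between 0 and 1/2 the integrand is t**2·t^(s-1)
on [1/2, 1) integrate f = log(t)/t against the kernel
over [1, 3/2), the kernel integral of log(t) enters the sum
for t in [3/2, 3): the term is ∫ exp(-t)·t^(s-1)
∫ t**(-3)·t^(s-1) over [3, ∞)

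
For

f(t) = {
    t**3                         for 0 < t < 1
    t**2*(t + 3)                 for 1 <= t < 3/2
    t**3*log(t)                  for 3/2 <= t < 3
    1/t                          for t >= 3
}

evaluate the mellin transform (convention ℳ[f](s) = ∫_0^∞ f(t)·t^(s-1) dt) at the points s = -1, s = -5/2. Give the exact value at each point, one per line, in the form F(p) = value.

F(-1) = 9*log(2)/8 + 143/144 + 27*log(3)/8
F(-5/2) = -2266*sqrt(3)/567 + sqrt(6) + log(2**(sqrt(6))*3**(-sqrt(6) + 2*sqrt(3))) + 6

invert the shared t-power to get t on [0, 1); t + 3 on [1, 3/2); t*log(t) on [3/2, 3); …
f breaks at 1, 3/2, 3 into 4 integrals to sum
∫ over [0, 1) of t**3·t^(s-1) joins the sum
on [1, 3/2) integrate f = t**2*(t + 3) against the kernel
between 3/2 and 3 the integrand is t**3*log(t)·t^(s-1)
over [3, ∞), the kernel integral of 1/t enters the sum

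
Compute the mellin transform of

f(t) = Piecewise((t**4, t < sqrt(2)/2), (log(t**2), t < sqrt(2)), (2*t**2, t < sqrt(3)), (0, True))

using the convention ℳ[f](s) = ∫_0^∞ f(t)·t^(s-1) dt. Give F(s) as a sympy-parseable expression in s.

(sqrt(2)/2)**s*(-16*2**s*s**2*(s + 4) + 4*2**s*s*(s + 2)*(s + 4)*log(2) - 8*2**s*(s + 2)*(s + 4) + 24*6**(s/2)*s**2*(s + 4) + s**2*(s + 2) + 4*s*(s + 2)*(s + 4)*log(2) + 8*(s + 2)*(s + 4))/(4*s**2*(s + 2)*(s + 4))
  Re(s) > -4

reversing the power substitution: t**2 on [0, 1/2); log(t) on [1/2, 2); 2*t on [2, 3)
the 3 pieces separated at sqrt(2)/2, sqrt(2) each add one integral
on [0, sqrt(2)/2): add ∫ t**4·t^(s-1) dt
[sqrt(2)/2, sqrt(2)) adds the kernel integral of log(t**2)
segment sqrt(2) to sqrt(3) holds 2*t**2; add its integral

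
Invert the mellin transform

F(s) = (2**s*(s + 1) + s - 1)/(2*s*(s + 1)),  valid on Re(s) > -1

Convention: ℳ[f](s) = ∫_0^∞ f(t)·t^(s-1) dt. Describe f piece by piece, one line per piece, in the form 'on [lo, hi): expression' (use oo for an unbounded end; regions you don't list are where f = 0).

on [0, 1): t
on [1, 2): 1/2

slice at 1, transform all 2 pieces, and sum them
segment 0 to 1 holds t; add its integral
on [1, 2) integrate f = 1/2 against the kernel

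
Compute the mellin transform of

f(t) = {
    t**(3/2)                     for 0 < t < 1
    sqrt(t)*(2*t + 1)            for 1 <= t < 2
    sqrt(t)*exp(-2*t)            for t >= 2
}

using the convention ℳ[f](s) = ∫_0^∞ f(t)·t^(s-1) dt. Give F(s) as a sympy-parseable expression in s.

the shared t-power comes off first: t on [0, 1); 2*t + 1 on [1, 2); exp(-2*t) on [2, ∞)
treat the 3 regions marked off by 1, 2 separately and sum
∫ t**(3/2)·t^(s-1) over [0, 1)
segment 1 to 2 holds sqrt(t)*(2*t + 1); add its integral
∫ over [2, ∞) of sqrt(t)*exp(-2*t)·t^(s-1) joins the sum

4**(-s - 1/2)*(2**(s + 1/2)*(s + 1/2)*(s + 3/2)*uppergamma(s + 1/2, 4) - 2*4**(s + 1/2)*(s + 1/2) - 4**(s + 1/2) + 5*8**(s + 1/2)*(s + 1/2) + 8**(s + 1/2))/((s + 1/2)*(s + 3/2))
  Re(s) > -3/2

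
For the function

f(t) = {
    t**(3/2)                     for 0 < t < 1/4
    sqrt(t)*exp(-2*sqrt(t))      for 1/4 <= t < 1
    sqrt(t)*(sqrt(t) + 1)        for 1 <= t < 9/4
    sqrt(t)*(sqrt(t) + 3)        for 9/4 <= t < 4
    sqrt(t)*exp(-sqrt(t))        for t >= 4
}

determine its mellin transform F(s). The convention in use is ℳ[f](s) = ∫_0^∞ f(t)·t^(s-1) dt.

(40*2**(4*s)*(2*s + 1)*(2*s + 3) + 24*2**(4*s)*(2*s + 3) + 8*2**(2*s)*(s + 1)*(2*s + 1)*(2*s + 3)*uppergamma(2*s + 1, 2) - 8*2**(2*s)*(2*s + 1)*(2*s + 3) - 4*2**(2*s)*(2*s + 3) - 12*3**(2*s)*(2*s + 1)*(2*s + 3) - 12*3**(2*s)*(2*s + 3) + 4*(s + 1)*(2*s + 1)*(2*s + 3)*uppergamma(2*s + 1, 1) - 4*(s + 1)*(2*s + 1)*(2*s + 3)*uppergamma(2*s + 1, 2) + (s + 1)*(2*s + 1))/(4*2**(2*s)*(s + 1)*(2*s + 1)*(2*s + 3))
  Re(s) > -3/2

reversing the shared t-power: t on [0, 1/4); exp(-2*sqrt(t)) on [1/4, 1); sqrt(t) + 1 on [1, 9/4); …
back out the power substitution: t**2 on [0, 1/2); exp(-2*t) on [1/2, 1); t + 1 on [1, 3/2); …
integrate the 5 segments split at 1/4, 1, 9/4, 4, then add the results
segment 0 to 1/4 holds t**(3/2); add its integral
piece [1/4, 1): integrate sqrt(t)*exp(-2*sqrt(t)) against the kernel
piece [1, 9/4): integrate sqrt(t)*(sqrt(t) + 1) against the kernel
between 9/4 and 4 the integrand is sqrt(t)*(sqrt(t) + 3)·t^(s-1)
∫ over [4, ∞) of sqrt(t)*exp(-sqrt(t))·t^(s-1) joins the sum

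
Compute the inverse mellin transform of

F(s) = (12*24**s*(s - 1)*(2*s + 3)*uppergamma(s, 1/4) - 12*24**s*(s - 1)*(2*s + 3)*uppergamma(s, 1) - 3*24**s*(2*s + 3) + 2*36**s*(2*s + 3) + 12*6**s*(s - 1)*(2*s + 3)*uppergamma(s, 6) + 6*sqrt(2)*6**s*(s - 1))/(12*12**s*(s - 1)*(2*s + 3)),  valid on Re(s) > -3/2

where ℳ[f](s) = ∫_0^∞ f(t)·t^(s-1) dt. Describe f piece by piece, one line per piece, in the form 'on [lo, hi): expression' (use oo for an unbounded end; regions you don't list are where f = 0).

on [0, 1/2): t**(3/2)
on [1/2, 2): exp(-t/2)
on [2, 3): 1/(2*t)
on [3, oo): exp(-2*t)

breakpoints 1/2, 2, 3: one integral from each of the 4 segments
piece [0, 1/2): integrate t**(3/2) against the kernel
for t in [1/2, 2): the term is ∫ exp(-t/2)·t^(s-1)
∫ 1/(2*t)·t^(s-1) over [2, 3)
∫ over [3, ∞) of exp(-2*t)·t^(s-1) joins the sum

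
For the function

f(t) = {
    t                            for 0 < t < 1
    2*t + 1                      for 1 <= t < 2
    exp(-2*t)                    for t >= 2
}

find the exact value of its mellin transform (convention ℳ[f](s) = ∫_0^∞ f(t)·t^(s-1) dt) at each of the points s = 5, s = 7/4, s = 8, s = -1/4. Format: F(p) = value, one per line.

f breaks at 1, 2 into 3 integrals to sum
for t in [0, 1): the term is ∫ t·t^(s-1)
[1, 2) adds the kernel integral of (2*t + 1)
the [2, ∞) slice contributes ∫ exp(-2*t)·t^(s-1) dt

F(5) = 103*exp(-4)/4 + 821/30
F(7/4) = -72/77 + 2**(1/4)*uppergamma(7/4, 4)/4 + 312*2**(3/4)/77
F(8) = 16319*exp(-4)/16 + 3493/24
F(-1/4) = 2**(1/4)*uppergamma(-1/4, 4) + 2*2**(3/4)/3 + 8/3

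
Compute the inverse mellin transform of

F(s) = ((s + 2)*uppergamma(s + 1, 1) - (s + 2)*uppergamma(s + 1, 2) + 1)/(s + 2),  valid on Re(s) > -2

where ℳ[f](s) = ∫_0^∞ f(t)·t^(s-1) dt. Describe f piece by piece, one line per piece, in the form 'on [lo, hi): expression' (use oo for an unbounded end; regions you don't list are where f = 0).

peel off the shared t-power: t on [0, 1); exp(-t) on [1, 2)
integrate the 2 segments split at 1, then add the results
over [0, 1), the kernel integral of t**2 enters the sum
segment 1 to 2 holds t*exp(-t); add its integral

on [0, 1): t**2
on [1, 2): t*exp(-t)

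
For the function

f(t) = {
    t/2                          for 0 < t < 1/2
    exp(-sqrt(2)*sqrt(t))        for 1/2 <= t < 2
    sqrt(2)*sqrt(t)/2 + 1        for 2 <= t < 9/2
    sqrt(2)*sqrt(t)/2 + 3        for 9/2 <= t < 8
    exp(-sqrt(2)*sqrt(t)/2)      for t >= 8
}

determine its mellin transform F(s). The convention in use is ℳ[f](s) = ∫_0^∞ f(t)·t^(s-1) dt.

(40*2**(4*s)*s*(s + 1) + 12*2**(4*s)*(s + 1) + 8*2**(2*s)*s*(s + 1)*(2*s + 1)*uppergamma(2*s, 2) - 16*2**(2*s)*s*(s + 1) - 4*2**(2*s)*(s + 1) - 16*9**s*s*(s + 1) - 8*9**s*(s + 1) + 8*s*(s + 1)*(2*s + 1)*uppergamma(2*s, 1) - 8*s*(s + 1)*(2*s + 1)*uppergamma(2*s, 2) + s*(2*s + 1))/(4*2**s*s*(s + 1)*(2*s + 1))
  Re(s) > -1

remove the common scale on t first: t on [0, 1/4); exp(-2*sqrt(t)) on [1/4, 1); sqrt(t) + 1 on [1, 9/4); …
remove the power substitution first: t**2 on [0, 1/2); exp(-2*t) on [1/2, 1); t + 1 on [1, 3/2); …
summing 5 kernel integrals split by 1/2, 2, 9/2, 8 yields ℳ[f](s)
segment 0 to 1/2 holds t/2; add its integral
for t in [1/2, 2): the term is ∫ exp(-sqrt(2)*sqrt(t))·t^(s-1)
∫ over [2, 9/2) of (sqrt(2)*sqrt(t)/2 + 1)·t^(s-1) joins the sum
∫ over [9/2, 8) of (sqrt(2)*sqrt(t)/2 + 3)·t^(s-1) joins the sum
on [8, ∞) integrate f = exp(-sqrt(2)*sqrt(t)/2) against the kernel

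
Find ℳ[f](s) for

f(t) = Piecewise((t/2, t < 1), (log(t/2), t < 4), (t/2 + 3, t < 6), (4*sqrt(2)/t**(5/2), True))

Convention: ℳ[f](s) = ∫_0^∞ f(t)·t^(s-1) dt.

invert the common scale on t to get t on [0, 1/2); log(t) on [1/2, 2); t + 3 on [2, 3); …
summing 4 kernel integrals split by 1, 4, 6 yields ℳ[f](s)
the [0, 1) slice contributes ∫ t/2·t^(s-1) dt
segment [1, 4) carries log(t/2); integrate it
segment 4 to 6 holds (t/2 + 3); add its integral
over [6, ∞), the kernel integral of 4*sqrt(2)/t**(5/2) enters the sum

(-270*2**(2*s)*s**2*(2*s - 5) + 54*2**(2*s)*s*(s + 1)*(2*s - 5)*log(2) - 162*2**(2*s)*s*(2*s - 5) - 54*2**(2*s)*(s + 1)*(2*s - 5) - 4*sqrt(3)*6**s*s**2*(s + 1) + 324*6**s*s**2*(2*s - 5) + 162*6**s*s*(2*s - 5) + 27*s**2*(2*s - 5) + 54*s*(s + 1)*(2*s - 5)*log(2) + (2*s - 5)*(54*s + 54))/(54*s**2*(s + 1)*(2*s - 5))
  -1 < Re(s) < 5/2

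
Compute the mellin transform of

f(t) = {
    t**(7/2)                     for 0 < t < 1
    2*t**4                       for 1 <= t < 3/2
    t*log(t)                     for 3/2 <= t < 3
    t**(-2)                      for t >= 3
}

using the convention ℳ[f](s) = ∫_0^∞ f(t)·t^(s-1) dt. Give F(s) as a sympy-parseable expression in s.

2**(-s - 2)*(324*2**(s + 2)*(s - 2)*(s + 4)*(-2*s + (s + 2)**2 - 3) - 324*2**(s + 2)*(s - 2)*(2*s + 7)*(-2*s + (s + 2)**2 - 3) - 108*3**(s + 2)*(s - 2)*(s + 2)*(s + 4)*(2*s + 7)*log(3) + 108*3**(s + 2)*(s - 2)*(s + 2)*(s + 4)*(2*s + 7)*log(2) - 108*3**(s + 2)*(s - 2)*(s + 4)*(2*s + 7)*log(2) + 108*3**(s + 2)*(s - 2)*(s + 4)*(2*s + 7) + 108*3**(s + 2)*(s - 2)*(s + 4)*(2*s + 7)*log(3) + 729*3**(s + 2)*(s - 2)*(2*s + 7)*(-2*s + (s + 2)**2 - 3) + 54*6**(s + 2)*(s - 2)*(s + 2)*(s + 4)*(2*s + 7)*log(3) - 54*6**(s + 2)*(s - 2)*(s + 4)*(2*s + 7)*log(3) - 54*6**(s + 2)*(s - 2)*(s + 4)*(2*s + 7) - 2*6**(s + 2)*(s + 4)*(2*s + 7)*(-2*s + (s + 2)**2 - 3))/(162*(s - 2)*(s + 4)*(2*s + 7)*(-2*s + (s + 2)**2 - 3))
  -7/2 < Re(s) < 2

the shared t-power comes off first: t**(3/2) on [0, 1); 2*t**2 on [1, 3/2); log(t)/t on [3/2, 3); …
summing 4 kernel integrals split by 1, 3/2, 3 yields ℳ[f](s)
over [0, 1), the kernel integral of t**(7/2) enters the sum
the [1, 3/2) slice contributes ∫ 2*t**4·t^(s-1) dt
∫ t*log(t)·t^(s-1) over [3/2, 3)
segment [3, ∞) carries t**(-2); integrate it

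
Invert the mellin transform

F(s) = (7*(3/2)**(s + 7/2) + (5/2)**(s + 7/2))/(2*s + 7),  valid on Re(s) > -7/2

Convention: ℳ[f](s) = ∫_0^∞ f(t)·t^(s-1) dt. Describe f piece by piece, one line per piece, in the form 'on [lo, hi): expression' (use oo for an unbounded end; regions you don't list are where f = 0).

on [0, 3/2): 4*t**(7/2)
on [3/2, 5/2): t**(7/2)/2

linearity at 3/2 turns ℳ[f](s) into 2 summed integrals
segment 0 to 3/2 holds 4*t**(7/2); add its integral
∫ t**(7/2)/2·t^(s-1) over [3/2, 5/2)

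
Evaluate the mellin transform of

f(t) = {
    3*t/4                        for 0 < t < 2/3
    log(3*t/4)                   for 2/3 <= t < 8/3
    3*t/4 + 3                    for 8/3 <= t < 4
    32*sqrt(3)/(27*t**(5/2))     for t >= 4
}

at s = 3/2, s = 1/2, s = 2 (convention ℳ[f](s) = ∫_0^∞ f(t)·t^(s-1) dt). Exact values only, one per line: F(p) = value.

the common scale on t comes off first: 3*t/2 on [0, 1/3); log(3*t/2) on [1/3, 4/3); 3*t/2 + 3 on [4/3, 2); …
peel off the common scale on t: t on [0, 1/2); log(t) on [1/2, 2); t + 3 on [2, 3); …
cuts at 2/3, 8/3, 4: linearity sums the 4 kernel integrals
segment [0, 2/3) carries 3*t/4; integrate it
between 2/3 and 8/3 the integrand is log(3*t/4)·t^(s-1)
for t in [8/3, 4): the term is ∫ (3*t/4 + 3)·t^(s-1)
[4, ∞) adds the kernel integral of 32*sqrt(3)/(27*t**(5/2))

F(3/2) = -2278*sqrt(6)/405 + 8*sqrt(3)/27 + 4*sqrt(6)*log(2)/3 + 128/5
F(1/2) = sqrt(6)*(-330 + sqrt(2) + 108*log(2) + 144*sqrt(6))/54
F(2) = 32*sqrt(3)/27 + 34*log(2)/9 + 23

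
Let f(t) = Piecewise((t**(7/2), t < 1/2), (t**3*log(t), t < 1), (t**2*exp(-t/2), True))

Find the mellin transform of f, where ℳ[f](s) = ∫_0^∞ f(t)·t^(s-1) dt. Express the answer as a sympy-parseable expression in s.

(32*2**(2*s)*(2*s + 7)*(2*s + (s + 2)**2 + 5)*uppergamma(s + 2, 1/2) - 8*2**s*(2*s + 7) + 2*s + (s + 2)*(2*s + 7)*log(2) + (2*s + 7)*log(2) + sqrt(2)*(2*s + (s + 2)**2 + 5) + 7)/(8*2**s*(2*s + 7)*(2*s + (s + 2)**2 + 5))
  Re(s) > -7/2

peel off the shared t-power: t**(3/2) on [0, 1/2); t*log(t) on [1/2, 1); exp(-t/2) on [1, ∞)
along the cuts 1/2, 1, ℳ[f](s) splits into 3 integrals
over [0, 1/2), the kernel integral of t**(7/2) enters the sum
piece [1/2, 1): integrate t**3*log(t) against the kernel
∫ t**2*exp(-t/2)·t^(s-1) over [1, ∞)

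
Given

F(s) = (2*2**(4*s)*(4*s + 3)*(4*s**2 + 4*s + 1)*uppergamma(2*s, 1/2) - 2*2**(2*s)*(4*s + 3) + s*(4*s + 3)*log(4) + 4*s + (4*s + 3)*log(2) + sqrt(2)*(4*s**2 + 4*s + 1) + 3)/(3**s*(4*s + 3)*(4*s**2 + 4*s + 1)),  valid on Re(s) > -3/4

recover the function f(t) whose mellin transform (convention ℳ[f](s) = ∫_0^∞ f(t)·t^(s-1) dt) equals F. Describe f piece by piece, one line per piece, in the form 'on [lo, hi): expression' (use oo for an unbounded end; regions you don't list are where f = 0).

back out the common scale on t: sqrt(2)*t**(3/4)/4 on [0, 1); sqrt(t)*log(sqrt(t)/2)/2 on [1, 4); exp(-sqrt(t)/4) on [4, ∞)
undo the power substitution: sqrt(2)*t**(3/2)/4 on [0, 1); t*log(t/2)/2 on [1, 2); exp(-t/4) on [2, ∞)
undo the common scale on t: t**(3/2) on [0, 1/2); t*log(t) on [1/2, 1); exp(-t/2) on [1, ∞)
breakpoints 1/3, 4/3: one integral from each of the 3 segments
∫ sqrt(2)*3**(3/4)*t**(3/4)/4·t^(s-1) over [0, 1/3)
segment [1/3, 4/3) carries sqrt(3)*sqrt(t)*log(sqrt(3)*sqrt(t)/2)/2; integrate it
segment 4/3 to ∞ holds exp(-sqrt(3)*sqrt(t)/4); add its integral

on [0, 1/3): sqrt(2)*3**(3/4)*t**(3/4)/4
on [1/3, 4/3): sqrt(3)*sqrt(t)*log(sqrt(3)*sqrt(t)/2)/2
on [4/3, oo): exp(-sqrt(3)*sqrt(t)/4)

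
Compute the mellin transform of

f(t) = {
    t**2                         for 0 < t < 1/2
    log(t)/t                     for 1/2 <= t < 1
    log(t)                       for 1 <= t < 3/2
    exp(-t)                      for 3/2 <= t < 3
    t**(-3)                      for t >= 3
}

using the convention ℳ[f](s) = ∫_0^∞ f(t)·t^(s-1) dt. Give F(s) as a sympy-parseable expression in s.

(108*2**s*s**2*(s - 3)*(s + 2)*(s**2 - 2*s + 1)*uppergamma(s, 3/2) - 108*2**s*s**2*(s - 3)*(s + 2)*(s**2 - 2*s + 1)*uppergamma(s, 3) - 108*2**s*s**2*(s - 3)*(s + 2) + 108*2**s*(s - 3)*(s + 2)*(s**2 - 2*s + 1) - 108*3**s*s*(s - 3)*(s + 2)*(s**2 - 2*s + 1)*log(2) + 108*3**s*s*(s - 3)*(s + 2)*(s**2 - 2*s + 1)*log(3) - 108*3**s*(s - 3)*(s + 2)*(s**2 - 2*s + 1) - 4*6**s*s**2*(s + 2)*(s**2 - 2*s + 1) + 216*s**3*(s - 3)*(s + 2)*log(2) - 216*s**2*(s - 3)*(s + 2)*log(2) + 216*s**2*(s - 3)*(s + 2) + 27*s**2*(s - 3)*(s**2 - 2*s + 1))/(108*2**s*s**2*(s - 3)*(s + 2)*(s**2 - 2*s + 1))
  -2 < Re(s) < 3

integrate the 5 segments split at 1/2, 1, 3/2, 3, then add the results
piece [0, 1/2): integrate t**2 against the kernel
the [1/2, 1) slice contributes ∫ log(t)/t·t^(s-1) dt
over [1, 3/2), the kernel integral of log(t) enters the sum
on [3/2, 3): add ∫ exp(-t)·t^(s-1) dt
∫ over [3, ∞) of t**(-3)·t^(s-1) joins the sum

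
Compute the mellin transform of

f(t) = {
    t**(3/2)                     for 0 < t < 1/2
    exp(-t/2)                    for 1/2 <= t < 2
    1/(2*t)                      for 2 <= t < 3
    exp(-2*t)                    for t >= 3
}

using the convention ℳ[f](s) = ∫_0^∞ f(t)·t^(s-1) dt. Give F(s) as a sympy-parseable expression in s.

treat the 4 regions marked off by 1/2, 2, 3 separately and sum
the [0, 1/2) slice contributes ∫ t**(3/2)·t^(s-1) dt
for t in [1/2, 2): the term is ∫ exp(-t/2)·t^(s-1)
[2, 3) adds the kernel integral of 1/(2*t)
∫ exp(-2*t)·t^(s-1) over [3, ∞)

(12*24**s*(s - 1)*(2*s + 3)*uppergamma(s, 1/4) - 12*24**s*(s - 1)*(2*s + 3)*uppergamma(s, 1) - 3*24**s*(2*s + 3) + 2*36**s*(2*s + 3) + 12*6**s*(s - 1)*(2*s + 3)*uppergamma(s, 6) + 6*sqrt(2)*6**s*(s - 1))/(12*12**s*(s - 1)*(2*s + 3))
  Re(s) > -3/2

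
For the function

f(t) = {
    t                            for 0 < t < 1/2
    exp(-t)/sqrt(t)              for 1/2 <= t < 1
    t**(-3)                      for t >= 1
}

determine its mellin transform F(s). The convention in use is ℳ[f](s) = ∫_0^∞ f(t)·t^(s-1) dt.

2**(-s - 3/2)*(2**(s + 3/2)*(-s - 1) + 2**(s + 3/2)*(s - 3)*(s + 1)*uppergamma(s - 1/2, 1/2) - 2**(s + 3/2)*(s - 3)*(s + 1)*uppergamma(s - 1/2, 1) + sqrt(2)*(s - 3))/((s - 3)*(s + 1))
  -1 < Re(s) < 3

the shared t-power comes off first: t**2 on [0, 1/2); sqrt(t)*exp(-t) on [1/2, 1); t**(-2) on [1, ∞)
invert the shared t-power to get t**(3/2) on [0, 1/2); exp(-t) on [1/2, 1); t**(-5/2) on [1, ∞)
decompose at 1/2, 1; ℳ[f](s) sums the 3 pieces' integrals
segment [0, 1/2) carries t; integrate it
segment 1/2 to 1 holds exp(-t)/sqrt(t); add its integral
for t in [1, ∞): the term is ∫ t**(-3)·t^(s-1)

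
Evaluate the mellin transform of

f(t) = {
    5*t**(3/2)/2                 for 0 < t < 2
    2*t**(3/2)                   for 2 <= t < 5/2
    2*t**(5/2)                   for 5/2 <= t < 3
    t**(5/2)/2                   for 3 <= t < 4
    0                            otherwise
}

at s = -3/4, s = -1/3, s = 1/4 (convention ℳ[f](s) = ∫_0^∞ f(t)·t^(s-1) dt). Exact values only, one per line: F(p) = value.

F(-3/4) = -2*2**(1/4)*5**(3/4)/21 + 2*2**(3/4)/3 + 16*sqrt(2)/7 + 18*3**(3/4)/7
F(-1/3) = -135*2**(5/6)*5**(1/6)/182 + 6*2**(1/6)/7 + 48*2**(1/3)/13 + 81*3**(1/6)/13
F(1/4) = -65*2**(1/4)*5**(3/4)/77 + 4*2**(3/4)/7 + 64*sqrt(2)/11 + 54*3**(3/4)/11

cuts at 2, 5/2, 3: linearity sums the 4 kernel integrals
on [0, 2) integrate f = 5*t**(3/2)/2 against the kernel
on [2, 5/2): add ∫ 2*t**(3/2)·t^(s-1) dt
over [5/2, 3), the kernel integral of 2*t**(5/2) enters the sum
on [3, 4) integrate f = t**(5/2)/2 against the kernel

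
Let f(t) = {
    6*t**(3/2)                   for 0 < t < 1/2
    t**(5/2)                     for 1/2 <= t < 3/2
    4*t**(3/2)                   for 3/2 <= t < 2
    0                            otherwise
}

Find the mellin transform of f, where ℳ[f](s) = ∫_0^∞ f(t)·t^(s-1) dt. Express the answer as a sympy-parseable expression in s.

along the cuts 1/2, 3/2, ℳ[f](s) splits into 3 integrals
on [0, 1/2) integrate f = 6*t**(3/2) against the kernel
piece [1/2, 3/2): integrate t**(5/2) against the kernel
over [3/2, 2), the kernel integral of 4*t**(3/2) enters the sum

(128*2**(2*s + 1/2)*s + 320*2**(2*s + 1/2) - 30*3**s*sqrt(6)*s - 93*3**s*sqrt(6) + 22*sqrt(2)*s + 57*sqrt(2))/(4*2**s*(4*s**2 + 16*s + 15))
  Re(s) > -3/2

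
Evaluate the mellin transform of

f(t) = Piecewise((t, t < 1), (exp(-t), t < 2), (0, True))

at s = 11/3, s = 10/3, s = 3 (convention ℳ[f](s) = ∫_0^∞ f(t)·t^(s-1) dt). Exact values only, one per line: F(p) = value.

F(11/3) = -uppergamma(11/3, 2) + 3/14 + uppergamma(11/3, 1)
F(10/3) = -uppergamma(10/3, 2) + 3/13 + uppergamma(10/3, 1)
F(3) = -10*exp(-2) + 1/4 + 5*exp(-1)

summing 2 kernel integrals split by 1 yields ℳ[f](s)
on [0, 1): add ∫ t·t^(s-1) dt
on [1, 2) integrate f = exp(-t) against the kernel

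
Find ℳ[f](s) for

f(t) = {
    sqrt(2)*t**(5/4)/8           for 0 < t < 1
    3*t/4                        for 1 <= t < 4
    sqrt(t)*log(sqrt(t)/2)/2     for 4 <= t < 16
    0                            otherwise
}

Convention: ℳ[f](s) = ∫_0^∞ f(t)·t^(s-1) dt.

(16*2**(4*s)*(s + 1)*(2*s + 1)*(4*s + 5)*log(2) - 16*2**(4*s)*(s + 1)*(4*s + 5) + 8*2**(2*s)*(s + 1)*(4*s + 5) + 12*2**(2*s)*(2*s + 1)**2*(4*s + 5) + 2*sqrt(2)*(s + 1)*(2*s + 1)**2 - 3*(2*s + 1)**2*(4*s + 5))/(4*(s + 1)*(2*s + 1)**2*(4*s + 5))
  Re(s) > -5/4

strip the power substitution: sqrt(2)*t**(5/2)/8 on [0, 1); 3*t**2/4 on [1, 2); t*log(t/2)/2 on [2, 4)
strip the common scale on t: t**(5/2) on [0, 1/2); 3*t**2 on [1/2, 1); t*log(t) on [1, 2)
invert the shared t-power to get t**(3/2) on [0, 1/2); 3*t on [1/2, 1); log(t) on [1, 2)
breakpoints 1, 4: one integral from each of the 3 segments
the [0, 1) slice contributes ∫ sqrt(2)*t**(5/4)/8·t^(s-1) dt
∫ 3*t/4·t^(s-1) over [1, 4)
over [4, 16), the kernel integral of sqrt(t)*log(sqrt(t)/2)/2 enters the sum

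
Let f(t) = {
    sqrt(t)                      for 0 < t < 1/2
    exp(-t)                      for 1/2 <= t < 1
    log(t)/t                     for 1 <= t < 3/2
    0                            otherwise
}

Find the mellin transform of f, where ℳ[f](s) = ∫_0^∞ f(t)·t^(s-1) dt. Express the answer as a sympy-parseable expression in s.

(3*2**s*(2*s + 1)*(s**2 - 2*s + 1)*uppergamma(s, 1/2) - 3*2**s*(2*s + 1)*(s**2 - 2*s + 1)*uppergamma(s, 1) + 3*2**s*(2*s + 1) + 3**s*s*(2*s + 1)*(-2*log(2) + 2*log(3)) - 2*3**s*(2*s + 1) + 3**s*(2*s + 1)*(-2*log(3) + 2*log(2)) + 3*sqrt(2)*(s**2 - 2*s + 1))/(3*2**s*(2*s + 1)*(s**2 - 2*s + 1))
  Re(s) > -1/2

slice at 1/2, 1, transform all 3 pieces, and sum them
segment [0, 1/2) carries sqrt(t); integrate it
on [1/2, 1): add ∫ exp(-t)·t^(s-1) dt
on [1, 3/2): add ∫ log(t)/t·t^(s-1) dt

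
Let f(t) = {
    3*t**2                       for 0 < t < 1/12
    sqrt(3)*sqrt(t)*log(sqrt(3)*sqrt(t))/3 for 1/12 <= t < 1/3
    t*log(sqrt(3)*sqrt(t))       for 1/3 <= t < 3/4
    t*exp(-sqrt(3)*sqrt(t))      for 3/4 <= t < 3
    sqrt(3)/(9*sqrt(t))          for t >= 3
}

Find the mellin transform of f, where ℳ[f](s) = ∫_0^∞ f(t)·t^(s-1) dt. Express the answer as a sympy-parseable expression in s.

(96*2**(2*s)*(s + 1)**2*(s + 2)*(2*s - 1)*(4*s - 4*(s + 1)**2 + 3)*uppergamma(2*s + 2, 3/2) - 96*2**(2*s)*(s + 1)**2*(s + 2)*(2*s - 1)*(4*s - 4*(s + 1)**2 + 3)*uppergamma(2*s + 2, 3) + 96*2**(2*s)*(s + 1)**2*(s + 2)*(2*s - 1) + 24*2**(2*s)*(s + 2)*(2*s - 1)*(4*s - 4*(s + 1)**2 + 3) + 3**(2*s)*(s + 1)*(s + 2)*(2*s - 1)*(-108*log(2) + 108*log(3))*(4*s - 4*(s + 1)**2 + 3) - 54*3**(2*s)*(s + 2)*(2*s - 1)*(4*s - 4*(s + 1)**2 + 3) - 32*6**(2*s)*(s + 1)**2*(s + 2)*(4*s - 4*(s + 1)**2 + 3) - 96*(s + 1)**3*(s + 2)*(2*s - 1)*log(2) - 48*(s + 1)**2*(s + 2)*(2*s - 1) + 48*(s + 1)**2*(s + 2)*(2*s - 1)*log(2) + 3*(s + 1)**2*(2*s - 1)*(4*s - 4*(s + 1)**2 + 3))/(144*2**(2*s)*3**s*(s + 1)**2*(s + 2)*(2*s - 1)*(4*s - 4*(s + 1)**2 + 3))
  -2 < Re(s) < 1/2

back out the shared t-power: 3*t on [0, 1/12); sqrt(3)*log(sqrt(3)*sqrt(t))/(3*sqrt(t)) on [1/12, 1/3); log(sqrt(3)*sqrt(t)) on [1/3, 3/4); …
peel off the common scale on t: t on [0, 1/4); log(sqrt(t))/sqrt(t) on [1/4, 1); log(sqrt(t)) on [1, 9/4); …
back out the power substitution: t**2 on [0, 1/2); log(t)/t on [1/2, 1); log(t) on [1, 3/2); …
f breaks at 1/12, 1/3, 3/4, 3 into 5 integrals to sum
∫ 3*t**2·t^(s-1) over [0, 1/12)
∫ over [1/12, 1/3) of sqrt(3)*sqrt(t)*log(sqrt(3)*sqrt(t))/3·t^(s-1) joins the sum
∫ over [1/3, 3/4) of t*log(sqrt(3)*sqrt(t))·t^(s-1) joins the sum
over [3/4, 3), the kernel integral of t*exp(-sqrt(3)*sqrt(t)) enters the sum
piece [3, ∞): integrate sqrt(3)/(9*sqrt(t)) against the kernel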